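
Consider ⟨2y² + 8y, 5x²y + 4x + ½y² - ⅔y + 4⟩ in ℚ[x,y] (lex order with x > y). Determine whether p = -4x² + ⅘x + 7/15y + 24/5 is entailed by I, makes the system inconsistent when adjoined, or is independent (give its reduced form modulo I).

-4x² + ⅘x + 7/15y + 24/5 lies in I (it reduces to 0).

First compute the reduced Gröbner basis of I by Buchberger's algorithm.
f_1 = 2y² + 8y, LT = y².
f_2 = 5x²y + 4x + ½y² - ⅔y + 4, LT = x²y.

S(f_1,f_2): lcm = x²y². S = 4x²y - ⅘xy - 1/10y³ + 2/15y² - ⅘y.
  leading term x²y: subtract (⅘)·f_2 from 4x²y - ⅘xy - 1/10y³ + 2/15y² - ⅘y → -⅘xy - 16/5x - 1/10y³ - 4/15y² - 4/15y - 16/5
  leading term xy: no divisor's leading term divides it; move -⅘xy to the remainder.
  leading term x: no divisor's leading term divides it; move -16/5x to the remainder.
  leading term y³: subtract (-1/20y)·f_1 from -1/10y³ - 4/15y² - 4/15y - 16/5 → 2/15y² - 4/15y - 16/5
  leading term y²: subtract (1/15)·f_1 from 2/15y² - 4/15y - 16/5 → -⅘y - 16/5
  leading term y: no divisor's leading term divides it; move -⅘y to the remainder.
  leading term 1: no divisor's leading term divides it; move -16/5 to the remainder.
  remainder -⅘xy - 16/5x - ⅘y - 16/5 ≠ 0; add h_3 = -⅘xy - 16/5x - ⅘y - 16/5 to the basis.

S(f_1,h_3): lcm = xy². S = -y² - 4y.
  leading term y²: subtract (-½)·f_1 from -y² - 4y → 0
  remainder 0.

S(f_2,h_3): lcm = x²y. S = -4x² - xy - 16/5x + 1/10y² - 2/15y + ⅘.
  leading term x²: no divisor's leading term divides it; move -4x² to the remainder.
  leading term xy: subtract (5/4)·h_3 from -xy - 16/5x + 1/10y² - 2/15y + ⅘ → ⅘x + 1/10y² + 13/15y + 24/5
  leading term x: no divisor's leading term divides it; move ⅘x to the remainder.
  leading term y²: subtract (1/20)·f_1 from 1/10y² + 13/15y + 24/5 → 7/15y + 24/5
  leading term y: no divisor's leading term divides it; move 7/15y to the remainder.
  leading term 1: no divisor's leading term divides it; move 24/5 to the remainder.
  remainder -4x² + ⅘x + 7/15y + 24/5 ≠ 0; add h_4 = -4x² + ⅘x + 7/15y + 24/5 to the basis.

S(f_1,h_4): leading monomials are coprime, so the S-polynomial reduces to 0 (Buchberger's first criterion).
S(f_2,h_4): lcm = x²y. S = ⅕xy + ⅘x + 13/60y² + 16/15y + ⅘.
  leading term xy: subtract (-¼)·h_3 from ⅕xy + ⅘x + 13/60y² + 16/15y + ⅘ → 13/60y² + 13/15y
  leading term y²: subtract (13/120)·f_1 from 13/60y² + 13/15y → 0
  remainder 0.

S(h_3,h_4): lcm = x²y. S = 4x² + 6/5xy + 4x + 7/60y² + 6/5y.
  leading term x²: subtract (-1)·h_4 from 4x² + 6/5xy + 4x + 7/60y² + 6/5y → 6/5xy + 24/5x + 7/60y² + 5/3y + 24/5
  leading term xy: subtract (-3/2)·h_3 from 6/5xy + 24/5x + 7/60y² + 5/3y + 24/5 → 7/60y² + 7/15y
  leading term y²: subtract (7/120)·f_1 from 7/60y² + 7/15y → 0
  remainder 0.

Every S-polynomial of the final basis reduces to 0, so we have a Gröbner basis.
Inter-reduce: drop elements whose leading term is divisible by another's, tail-reduce, and make monic.
Reduced Gröbner basis: {x² - ⅕x - 7/60y - 6/5, xy + 4x + y + 4, y² + 4y}.
Label its elements g_1 = x² - ⅕x - 7/60y - 6/5, g_2 = xy + 4x + y + 4, g_3 = y² + 4y.

Reduce p = -4x² + ⅘x + 7/15y + 24/5 modulo G:
  leading term x²: subtract (-4)·g_1 from -4x² + ⅘x + 7/15y + 24/5 → 0
  normal form = 0.
Since the normal form is 0, p ∈ I.

Ideal membership is decidable via reduction modulo a Gröbner basis.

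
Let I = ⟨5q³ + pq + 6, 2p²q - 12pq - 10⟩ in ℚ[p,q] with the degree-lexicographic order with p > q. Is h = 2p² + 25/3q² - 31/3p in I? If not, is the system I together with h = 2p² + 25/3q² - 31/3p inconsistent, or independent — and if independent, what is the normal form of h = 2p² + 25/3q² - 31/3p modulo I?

2p² + 25/3q² - 31/3p lies in I (it reduces to 0).

First compute the reduced Gröbner basis of I by Buchberger's algorithm.
f_1 = 5q³ + pq + 6, LT = q³.
f_2 = 2p²q - 12pq - 10, LT = p²q.

S(f_1,f_2): lcm = p²q³. S = ⅕p³q + 6pq³ + 6/5p² + 5q².
  leading term p³q: subtract (1/10p)·f_2 from ⅕p³q + 6pq³ + 6/5p² + 5q² → 6pq³ + 6/5p²q + 6/5p² + 5q² + p
  leading term pq³: subtract (6/5p)·f_1 from 6pq³ + 6/5p²q + 6/5p² + 5q² + p → 6/5p² + 5q² - 31/5p
  leading term p²: no divisor's leading term divides it; move 6/5p² to the remainder.
  leading term q²: no divisor's leading term divides it; move 5q² to the remainder.
  leading term p: no divisor's leading term divides it; move -31/5p to the remainder.
  remainder 6/5p² + 5q² - 31/5p ≠ 0; add k_3 = 6/5p² + 5q² - 31/5p to the basis.

S(f_1,k_3): leading monomials are coprime, so the S-polynomial reduces to 0 (Buchberger's first criterion).
S(f_2,k_3): lcm = p²q. S = -25/6q³ - ⅚pq - 5.
  leading term q³: subtract (-⅚)·f_1 from -25/6q³ - ⅚pq - 5 → 0
  remainder 0.

Every S-polynomial of the final basis reduces to 0, so we have a Gröbner basis.
Inter-reduce: drop elements whose leading term is divisible by another's, tail-reduce, and make monic.
Reduced Gröbner basis: {q³ + ⅕pq + 6/5, p² + 25/6q² - 31/6p}.
Label its elements g_1 = q³ + ⅕pq + 6/5, g_2 = p² + 25/6q² - 31/6p.

Reduce h = 2p² + 25/3q² - 31/3p modulo G:
  leading term p²: subtract (2)·g_2 from 2p² + 25/3q² - 31/3p → 0
  normal form = 0.
Since the normal form is 0, h ∈ I.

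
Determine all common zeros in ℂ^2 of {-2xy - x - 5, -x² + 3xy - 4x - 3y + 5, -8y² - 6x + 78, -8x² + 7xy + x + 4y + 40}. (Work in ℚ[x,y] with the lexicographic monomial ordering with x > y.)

Compute a lex Gröbner basis by Buchberger's algorithm.
f_1 = -2xy - x - 5, LT = xy.
f_2 = -x² + 3xy - 4x - 3y + 5, LT = x².
f_3 = -6x - 8y² + 78, LT = x.
f_4 = -8x² + 7xy + x + 4y + 40, LT = x².

S(f_1,f_2): lcm = x²y. S = ½x² + 3xy² - 4xy + 5/2x - 3y² + 5y.
  leading term x²: subtract (-½)·f_2 from ½x² + 3xy² - 4xy + 5/2x - 3y² + 5y → 3xy² - 5/2xy + ½x - 3y² + 7/2y + 5/2
  leading term xy²: subtract (-3/2y)·f_1 from 3xy² - 5/2xy + ½x - 3y² + 7/2y + 5/2 → -4xy + ½x - 3y² - 4y + 5/2
  leading term xy: subtract (2)·f_1 from -4xy + ½x - 3y² - 4y + 5/2 → 5/2x - 3y² - 4y + 25/2
  leading term x: subtract (-5/12)·f_3 from 5/2x - 3y² - 4y + 25/2 → -19/3y² - 4y + 45
  leading term y²: no divisor's leading term divides it; move -19/3y² to the remainder.
  leading term y: no divisor's leading term divides it; move -4y to the remainder.
  leading term 1: no divisor's leading term divides it; move 45 to the remainder.
  remainder -19/3y² - 4y + 45 ≠ 0; add h_5 = -19/3y² - 4y + 45 to the basis.

S(f_1,f_3): lcm = xy. S = ½x - 4/3y³ + 13y + 5/2.
  leading term x: subtract (-1/12)·f_3 from ½x - 4/3y³ + 13y + 5/2 → -4/3y³ - ⅔y² + 13y + 9
  leading term y³: subtract (4/19y)·h_5 from -4/3y³ - ⅔y² + 13y + 9 → 10/57y² + 67/19y + 9
  leading term y²: subtract (-10/361)·h_5 from 10/57y² + 67/19y + 9 → 1233/361y + 3699/361
  leading term y: no divisor's leading term divides it; move 1233/361y to the remainder.
  leading term 1: no divisor's leading term divides it; move 3699/361 to the remainder.
  remainder 1233/361y + 3699/361 ≠ 0; add h_6 = 1233/361y + 3699/361 to the basis.

S(f_1,f_4): lcm = x²y. S = ½x² + ⅞xy² + ⅛xy + 5/2x + ½y² + 5y.
  leading term x²: subtract (-½)·f_2 from ½x² + ⅞xy² + ⅛xy + 5/2x + ½y² + 5y → ⅞xy² + 13/8xy + ½x + ½y² + 7/2y + 5/2
  leading term xy²: subtract (-7/16y)·f_1 from ⅞xy² + 13/8xy + ½x + ½y² + 7/2y + 5/2 → 19/16xy + ½x + ½y² + 21/16y + 5/2
  leading term xy: subtract (-19/32)·f_1 from 19/16xy + ½x + ½y² + 21/16y + 5/2 → -3/32x + ½y² + 21/16y - 15/32
  leading term x: subtract (1/64)·f_3 from -3/32x + ½y² + 21/16y - 15/32 → ⅝y² + 21/16y - 27/16
  leading term y²: subtract (-15/152)·h_5 from ⅝y² + 21/16y - 27/16 → 279/304y + 837/304
  leading term y: subtract (589/2192)·h_6 from 279/304y + 837/304 → 0
  remainder 0.

S(f_2,f_3): lcm = x². S = -4/3xy² - 3xy + 17x + 3y - 5.
  leading term xy²: subtract (⅔y)·f_1 from -4/3xy² - 3xy + 17x + 3y - 5 → -7/3xy + 17x + 19/3y - 5
  leading term xy: subtract (7/6)·f_1 from -7/3xy + 17x + 19/3y - 5 → 109/6x + 19/3y + ⅚
  leading term x: subtract (-109/36)·f_3 from 109/6x + 19/3y + ⅚ → -218/9y² + 19/3y + 237
  leading term y²: subtract (218/57)·h_5 from -218/9y² + 19/3y + 237 → 411/19y + 1233/19
  leading term y: subtract (19/3)·h_6 from 411/19y + 1233/19 → 0
  remainder 0.

S(f_2,f_4): lcm = x². S = -17/8xy + 33/8x + 7/2y.
  leading term xy: subtract (17/16)·f_1 from -17/8xy + 33/8x + 7/2y → 83/16x + 7/2y + 85/16
  leading term x: subtract (-83/96)·f_3 from 83/16x + 7/2y + 85/16 → -83/12y² + 7/2y + 291/4
  leading term y²: subtract (83/76)·h_5 from -83/12y² + 7/2y + 291/4 → 299/38y + 897/38
  leading term y: subtract (5681/2466)·h_6 from 299/38y + 897/38 → 0
  remainder 0.

S(f_3,f_4): lcm = x². S = 4/3xy² + ⅞xy - 103/8x + ½y + 5.
  leading term xy²: subtract (-⅔y)·f_1 from 4/3xy² + ⅞xy - 103/8x + ½y + 5 → 5/24xy - 103/8x - 17/6y + 5
  leading term xy: subtract (-5/48)·f_1 from 5/24xy - 103/8x - 17/6y + 5 → -623/48x - 17/6y + 215/48
  leading term x: subtract (623/288)·f_3 from -623/48x - 17/6y + 215/48 → 623/36y² - 17/6y - 657/4
  leading term y²: subtract (-623/228)·h_5 from 623/36y² - 17/6y - 657/4 → -523/38y - 1569/38
  leading term y: subtract (-9937/2466)·h_6 from -523/38y - 1569/38 → 0
  remainder 0.

S(f_1,h_5): lcm = xy². S = -5/38xy + 135/19x + 5/2y.
  leading term xy: subtract (5/76)·f_1 from -5/38xy + 135/19x + 5/2y → 545/76x + 5/2y + 25/76
  leading term x: subtract (-545/456)·f_3 from 545/76x + 5/2y + 25/76 → -545/57y² + 5/2y + 3555/38
  leading term y²: subtract (545/361)·h_5 from -545/57y² + 5/2y + 3555/38 → 6165/722y + 18495/722
  leading term y: subtract (5/2)·h_6 from 6165/722y + 18495/722 → 0
  remainder 0.

S(f_2,h_5): leading monomials are coprime, so the S-polynomial reduces to 0 (Buchberger's first criterion).
S(f_3,h_5): leading monomials are coprime, so the S-polynomial reduces to 0 (Buchberger's first criterion).
S(f_4,h_5): leading monomials are coprime, so the S-polynomial reduces to 0 (Buchberger's first criterion).
S(f_1,h_6): lcm = xy. S = -5/2x + 5/2.
  leading term x: subtract (5/12)·f_3 from -5/2x + 5/2 → 10/3y² - 30
  leading term y²: subtract (-10/19)·h_5 from 10/3y² - 30 → -40/19y - 120/19
  leading term y: subtract (-760/1233)·h_6 from -40/19y - 120/19 → 0
  remainder 0.

S(f_2,h_6): leading monomials are coprime, so the S-polynomial reduces to 0 (Buchberger's first criterion).
S(f_3,h_6): leading monomials are coprime, so the S-polynomial reduces to 0 (Buchberger's first criterion).
S(f_4,h_6): leading monomials are coprime, so the S-polynomial reduces to 0 (Buchberger's first criterion).
S(h_5,h_6): lcm = y². S = -45/19y - 135/19.
  leading term y: subtract (-95/137)·h_6 from -45/19y - 135/19 → 0
  remainder 0.

Every S-polynomial of the final basis reduces to 0, so we have a Gröbner basis.
Inter-reduce: drop elements whose leading term is divisible by another's, tail-reduce, and make monic.
Reduced Gröbner basis: {x - 1, y + 3}.

A lex Gröbner basis eliminates variables successively. Here y + 3 depends only on y, with roots {-3}; lifting each root through the earlier basis elements recovers the full solutions.
  y = -3: the earlier basis element becomes x - 1 = 0, giving x = 1 — point (1, -3).
Substituting each solution back into the original system confirms all equations vanish.

{(1, -3)}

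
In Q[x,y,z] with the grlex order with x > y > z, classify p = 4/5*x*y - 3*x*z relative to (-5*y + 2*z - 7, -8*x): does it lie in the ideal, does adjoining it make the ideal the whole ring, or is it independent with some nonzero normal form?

4/5*x*y - 3*x*z lies in I (it reduces to 0).

First compute the reduced Gröbner basis of I by Buchberger's algorithm.
f_1 = -5*y + 2*z - 7, LT = y.
f_2 = -8*x, LT = x.

The S-polynomials (S(f_1,f_2)) all reduce to 0 modulo the current basis, so we have a Gröbner basis.
Inter-reduce: drop elements whose leading term is divisible by another's, tail-reduce, and make monic.
Reduced Gröbner basis: {x, y - 2/5*z + 7/5}.
Label its elements g_1 = x, g_2 = y - 2/5*z + 7/5.

Reduce p = 4/5*x*y - 3*x*z modulo G:
  leading term x*y: subtract (4/5*y)·g_1 from 4/5*x*y - 3*x*z → -3*x*z
  leading term x*z: subtract (-3*z)·g_1 from -3*x*z → 0
  normal form = 0.
Since the normal form is 0, p ∈ I.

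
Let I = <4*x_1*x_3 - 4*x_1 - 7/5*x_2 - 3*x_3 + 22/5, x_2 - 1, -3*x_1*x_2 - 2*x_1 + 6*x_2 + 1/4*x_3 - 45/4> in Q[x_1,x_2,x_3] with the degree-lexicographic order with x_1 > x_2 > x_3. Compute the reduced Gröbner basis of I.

f_1 = 4*x_1*x_3 - 4*x_1 - 7/5*x_2 - 3*x_3 + 22/5, LT = x_1*x_3.
f_2 = x_2 - 1, LT = x_2.
f_3 = -3*x_1*x_2 - 2*x_1 + 6*x_2 + 1/4*x_3 - 45/4, LT = x_1*x_2.

S(f_1,f_2): leading monomials are coprime, so the S-polynomial reduces to 0 (Buchberger's first criterion).
S(f_1,f_3): lcm = x_1*x_2*x_3. S = -x_1*x_2 - 2/3*x_1*x_3 - 7/20*x_2**2 + 5/4*x_2*x_3 + 1/12*x_3**2 + 11/10*x_2 - 15/4*x_3.
  leading term x_1*x_2: subtract (-x_1)·f_2 from -x_1*x_2 - 2/3*x_1*x_3 - 7/20*x_2**2 + 5/4*x_2*x_3 + 1/12*x_3**2 + 11/10*x_2 - 15/4*x_3 → -2/3*x_1*x_3 - 7/20*x_2**2 + 5/4*x_2*x_3 + 1/12*x_3**2 - x_1 + 11/10*x_2 - 15/4*x_3
  leading term x_1*x_3: subtract (-1/6)·f_1 from -2/3*x_1*x_3 - 7/20*x_2**2 + 5/4*x_2*x_3 + 1/12*x_3**2 - x_1 + 11/10*x_2 - 15/4*x_3 → -7/20*x_2**2 + 5/4*x_2*x_3 + 1/12*x_3**2 - 5/3*x_1 + 13/15*x_2 - 17/4*x_3 + 11/15
  leading term x_2**2: subtract (-7/20*x_2)·f_2 from -7/20*x_2**2 + 5/4*x_2*x_3 + 1/12*x_3**2 - 5/3*x_1 + 13/15*x_2 - 17/4*x_3 + 11/15 → 5/4*x_2*x_3 + 1/12*x_3**2 - 5/3*x_1 + 31/60*x_2 - 17/4*x_3 + 11/15
  leading term x_2*x_3: subtract (5/4*x_3)·f_2 from 5/4*x_2*x_3 + 1/12*x_3**2 - 5/3*x_1 + 31/60*x_2 - 17/4*x_3 + 11/15 → 1/12*x_3**2 - 5/3*x_1 + 31/60*x_2 - 3*x_3 + 11/15
  leading term x_3**2: no divisor's leading term divides it; move 1/12*x_3**2 to the remainder.
  leading term x_1: no divisor's leading term divides it; move -5/3*x_1 to the remainder.
  leading term x_2: subtract (31/60)·f_2 from 31/60*x_2 - 3*x_3 + 11/15 → -3*x_3 + 5/4
  leading term x_3: no divisor's leading term divides it; move -3*x_3 to the remainder.
  leading term 1: no divisor's leading term divides it; move 5/4 to the remainder.
  remainder 1/12*x_3**2 - 5/3*x_1 - 3*x_3 + 5/4 ≠ 0; add g_4 = 1/12*x_3**2 - 5/3*x_1 - 3*x_3 + 5/4 to the basis.

S(f_2,f_3): lcm = x_1*x_2. S = -5/3*x_1 + 2*x_2 + 1/12*x_3 - 15/4.
  leading term x_1: no divisor's leading term divides it; move -5/3*x_1 to the remainder.
  leading term x_2: subtract (2)·f_2 from 2*x_2 + 1/12*x_3 - 15/4 → 1/12*x_3 - 7/4
  leading term x_3: no divisor's leading term divides it; move 1/12*x_3 to the remainder.
  leading term 1: no divisor's leading term divides it; move -7/4 to the remainder.
  remainder -5/3*x_1 + 1/12*x_3 - 7/4 ≠ 0; add g_5 = -5/3*x_1 + 1/12*x_3 - 7/4 to the basis.

S(f_1,g_4): lcm = x_1*x_3**2. S = 20*x_1**2 + 35*x_1*x_3 - 7/20*x_2*x_3 - 3/4*x_3**2 - 15*x_1 + 11/10*x_3.
  leading term x_1**2: subtract (-12*x_1)·g_5 from 20*x_1**2 + 35*x_1*x_3 - 7/20*x_2*x_3 - 3/4*x_3**2 - 15*x_1 + 11/10*x_3 → 36*x_1*x_3 - 7/20*x_2*x_3 - 3/4*x_3**2 - 36*x_1 + 11/10*x_3
  leading term x_1*x_3: subtract (9)·f_1 from 36*x_1*x_3 - 7/20*x_2*x_3 - 3/4*x_3**2 - 36*x_1 + 11/10*x_3 → -7/20*x_2*x_3 - 3/4*x_3**2 + 63/5*x_2 + 281/10*x_3 - 198/5
  leading term x_2*x_3: subtract (-7/20*x_3)·f_2 from -7/20*x_2*x_3 - 3/4*x_3**2 + 63/5*x_2 + 281/10*x_3 - 198/5 → -3/4*x_3**2 + 63/5*x_2 + 111/4*x_3 - 198/5
  leading term x_3**2: subtract (-9)·g_4 from -3/4*x_3**2 + 63/5*x_2 + 111/4*x_3 - 198/5 → -15*x_1 + 63/5*x_2 + 3/4*x_3 - 567/20
  leading term x_1: subtract (9)·g_5 from -15*x_1 + 63/5*x_2 + 3/4*x_3 - 567/20 → 63/5*x_2 - 63/5
  leading term x_2: subtract (63/5)·f_2 from 63/5*x_2 - 63/5 → 0
  remainder 0.

S(f_2,g_4): leading monomials are coprime, so the S-polynomial reduces to 0 (Buchberger's first criterion).
S(f_3,g_4): leading monomials are coprime, so the S-polynomial reduces to 0 (Buchberger's first criterion).
S(f_1,g_5): lcm = x_1*x_3. S = 1/20*x_3**2 - x_1 - 7/20*x_2 - 9/5*x_3 + 11/10.
  leading term x_3**2: subtract (3/5)·g_4 from 1/20*x_3**2 - x_1 - 7/20*x_2 - 9/5*x_3 + 11/10 → -7/20*x_2 + 7/20
  leading term x_2: subtract (-7/20)·f_2 from -7/20*x_2 + 7/20 → 0
  remainder 0.

S(f_2,g_5): leading monomials are coprime, so the S-polynomial reduces to 0 (Buchberger's first criterion).
S(f_3,g_5): lcm = x_1*x_2. S = 1/20*x_2*x_3 + 2/3*x_1 - 61/20*x_2 - 1/12*x_3 + 15/4.
  leading term x_2*x_3: subtract (1/20*x_3)·f_2 from 1/20*x_2*x_3 + 2/3*x_1 - 61/20*x_2 - 1/12*x_3 + 15/4 → 2/3*x_1 - 61/20*x_2 - 1/30*x_3 + 15/4
  leading term x_1: subtract (-2/5)·g_5 from 2/3*x_1 - 61/20*x_2 - 1/30*x_3 + 15/4 → -61/20*x_2 + 61/20
  leading term x_2: subtract (-61/20)·f_2 from -61/20*x_2 + 61/20 → 0
  remainder 0.

S(g_4,g_5): leading monomials are coprime, so the S-polynomial reduces to 0 (Buchberger's first criterion).
Every S-polynomial of the final basis reduces to 0, so we have a Gröbner basis.
Inter-reduce: drop elements whose leading term is divisible by another's, tail-reduce, and make monic.

G = {x_3**2 - 37*x_3 + 36, x_1 - 1/20*x_3 + 21/20, x_2 - 1}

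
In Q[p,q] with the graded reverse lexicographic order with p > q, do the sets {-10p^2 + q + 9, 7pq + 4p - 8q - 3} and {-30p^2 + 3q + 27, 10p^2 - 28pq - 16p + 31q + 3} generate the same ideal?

Yes, the ideals are equal.

Two ideals are equal iff their reduced Gröbner bases coincide (the reduced basis is unique for a fixed ordering).
Buchberger on the first generating set:
f_1 = -10p^2 + q + 9, LT = p^2.
f_2 = 7pq + 4p - 8q - 3, LT = pq.

S(f_1,f_2): lcm = p^2q. S = -4/7p^2 + 8/7pq - 1/10q^2 + 3/7p - 9/10q.
  leading term p^2: subtract (2/35)·f_1 from -4/7p^2 + 8/7pq - 1/10q^2 + 3/7p - 9/10q → 8/7pq - 1/10q^2 + 3/7p - 67/70q - 18/35
  leading term pq: subtract (8/49)·f_2 from 8/7pq - 1/10q^2 + 3/7p - 67/70q - 18/35 → -1/10q^2 - 11/49p + 171/490q - 6/245
  leading term q^2: no divisor's leading term divides it; move -1/10q^2 to the remainder.
  leading term p: no divisor's leading term divides it; move -11/49p to the remainder.
  leading term q: no divisor's leading term divides it; move 171/490q to the remainder.
  leading term 1: no divisor's leading term divides it; move -6/245 to the remainder.
  remainder -1/10q^2 - 11/49p + 171/490q - 6/245 ≠ 0; add g_3 = -1/10q^2 - 11/49p + 171/490q - 6/245 to the basis.

The other S-polynomials (S(f_1,g_3), S(f_2,g_3)) all reduce to 0 modulo the current basis, so we have a Gröbner basis.
Inter-reduce: drop elements whose leading term is divisible by another's, tail-reduce, and make monic.
Reduced Gröbner basis: {p^2 - 1/10q - 9/10, pq + 4/7p - 8/7q - 3/7, q^2 + 110/49p - 171/49q + 12/49}.

Buchberger on the second generating set:
h_1 = -30p^2 + 3q + 27, LT = p^2.
h_2 = 10p^2 - 28pq - 16p + 31q + 3, LT = p^2.

S(h_1,h_2): lcm = p^2. S = 14/5pq + 8/5p - 16/5q - 6/5.
  leading term pq: no divisor's leading term divides it; move 14/5pq to the remainder.
  leading term p: no divisor's leading term divides it; move 8/5p to the remainder.
  leading term q: no divisor's leading term divides it; move -16/5q to the remainder.
  leading term 1: no divisor's leading term divides it; move -6/5 to the remainder.
  remainder 14/5pq + 8/5p - 16/5q - 6/5 ≠ 0; add k_3 = 14/5pq + 8/5p - 16/5q - 6/5 to the basis.

S(h_1,k_3): lcm = p^2q. S = -4/7p^2 + 8/7pq - 1/10q^2 + 3/7p - 9/10q.
  leading term p^2: subtract (2/105)·h_1 from -4/7p^2 + 8/7pq - 1/10q^2 + 3/7p - 9/10q → 8/7pq - 1/10q^2 + 3/7p - 67/70q - 18/35
  leading term pq: subtract (20/49)·k_3 from 8/7pq - 1/10q^2 + 3/7p - 67/70q - 18/35 → -1/10q^2 - 11/49p + 171/490q - 6/245
  leading term q^2: no divisor's leading term divides it; move -1/10q^2 to the remainder.
  leading term p: no divisor's leading term divides it; move -11/49p to the remainder.
  leading term q: no divisor's leading term divides it; move 171/490q to the remainder.
  leading term 1: no divisor's leading term divides it; move -6/245 to the remainder.
  remainder -1/10q^2 - 11/49p + 171/490q - 6/245 ≠ 0; add k_4 = -1/10q^2 - 11/49p + 171/490q - 6/245 to the basis.

The other S-polynomials (S(h_2,k_3), S(h_1,k_4), S(h_2,k_4), S(k_3,k_4)) all reduce to 0 modulo the current basis, so we have a Gröbner basis.
Inter-reduce: drop elements whose leading term is divisible by another's, tail-reduce, and make monic.
Reduced Gröbner basis: {p^2 - 1/10q - 9/10, pq + 4/7p - 8/7q - 3/7, q^2 + 110/49p - 171/49q + 12/49}.

Same reduced basis, so the two generating sets span the same ideal.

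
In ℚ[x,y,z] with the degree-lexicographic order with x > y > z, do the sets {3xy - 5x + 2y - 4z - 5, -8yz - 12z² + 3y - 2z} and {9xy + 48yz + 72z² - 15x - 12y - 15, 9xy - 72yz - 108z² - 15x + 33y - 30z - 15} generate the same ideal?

Equality of ideals is decidable: compute both reduced Gröbner bases (unique for the ordering) and check whether they agree.
Buchberger on the first generating set:
f_1 = 3xy - 5x + 2y - 4z - 5, LT = xy.
f_2 = -8yz - 12z² + 3y - 2z, LT = yz.

S(f_1,f_2): lcm = xyz. S = -3/2xz² + ⅜xy - 23/12xz + ⅔yz - 4/3z² - 5/3z.
  reduce S modulo (f_1, f_2):
  remainder -3/2xz² - 23/12xz - 7/3z² + ⅝x - 4/3z + ⅝ ≠ 0; add g_3 = -3/2xz² - 23/12xz - 7/3z² + ⅝x - 4/3z + ⅝ to the basis.

The other S-polynomials (S(f_1,g_3), S(f_2,g_3)) all reduce to 0 modulo the current basis, so we have a Gröbner basis.
Inter-reduce: drop elements whose leading term is divisible by another's, tail-reduce, and make monic.
Reduced Gröbner basis: {xz² + 23/18xz + 14/9z² - 5/12x + 8/9z - 5/12, xy - 5/3x + ⅔y - 4/3z - 5/3, yz + 3/2z² - ⅜y + ¼z}.

Buchberger on the second generating set:
h_1 = 9xy + 48yz + 72z² - 15x - 12y - 15, LT = xy.
h_2 = 9xy - 72yz - 108z² - 15x + 33y - 30z - 15, LT = xy.

S(h_1,h_2): lcm = xy. S = 40/3yz + 20z² - 5y + 10/3z.
  reduce S modulo (h_1, h_2):
  remainder 40/3yz + 20z² - 5y + 10/3z ≠ 0; add k_3 = 40/3yz + 20z² - 5y + 10/3z to the basis.

S(h_1,k_3): lcm = xyz. S = -3/2xz² + 16/3yz² + 8z³ + ⅜xy - 23/12xz - 4/3yz - 5/3z.
  reduce S modulo (h_1, h_2, k_3):
  remainder -3/2xz² - 23/12xz - 7/3z² + ⅝x - 4/3z + ⅝ ≠ 0; add k_4 = -3/2xz² - 23/12xz - 7/3z² + ⅝x - 4/3z + ⅝ to the basis.

The other S-polynomials (S(h_2,k_3), S(h_1,k_4), S(h_2,k_4), S(k_3,k_4)) all reduce to 0 modulo the current basis, so we have a Gröbner basis.
Inter-reduce: drop elements whose leading term is divisible by another's, tail-reduce, and make monic.
Reduced Gröbner basis: {xz² + 23/18xz + 14/9z² - 5/12x + 8/9z - 5/12, xy - 5/3x + ⅔y - 4/3z - 5/3, yz + 3/2z² - ⅜y + ¼z}.

These coincide, so the ideals are equal.

Yes, the ideals are equal.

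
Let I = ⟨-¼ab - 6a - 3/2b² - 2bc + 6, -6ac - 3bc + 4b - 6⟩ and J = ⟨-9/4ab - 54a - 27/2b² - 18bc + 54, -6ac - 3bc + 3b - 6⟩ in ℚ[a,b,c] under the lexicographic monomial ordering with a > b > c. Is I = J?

Two ideals are equal iff their reduced Gröbner bases coincide (the reduced basis is unique for a fixed ordering).
Buchberger on the first generating set:
f_1 = -¼ab - 6a - 3/2b² - 2bc + 6, LT = ab.
f_2 = -6ac - 3bc + 4b - 6, LT = ac.

S(f_1,f_2): lcm = abc. S = 24ac + 11/2b²c + ⅔b² + 8bc² - b - 24c.
  reduce S modulo (f_1, f_2):
  remainder 11/2b²c + ⅔b² + 8bc² - 12bc + 15b - 24c - 24 ≠ 0; add g_3 = 11/2b²c + ⅔b² + 8bc² - 12bc + 15b - 24c - 24 to the basis.

The other S-polynomials (S(f_1,g_3), S(f_2,g_3)) all reduce to 0 modulo the current basis, so we have a Gröbner basis.
Inter-reduce: drop elements whose leading term is divisible by another's, tail-reduce, and make monic.
Reduced Gröbner basis: {ab + 24a + 6b² + 8bc - 24, ac + ½bc - ⅔b + 1, b²c + 4/33b² + 16/11bc² - 24/11bc + 30/11b - 48/11c - 48/11}.

Buchberger on the second generating set:
h_1 = -9/4ab - 54a - 27/2b² - 18bc + 54, LT = ab.
h_2 = -6ac - 3bc + 3b - 6, LT = ac.

S(h_1,h_2): lcm = abc. S = 24ac + 11/2b²c + ½b² + 8bc² - b - 24c.
  reduce S modulo (h_1, h_2):
  remainder 11/2b²c + ½b² + 8bc² - 12bc + 11b - 24c - 24 ≠ 0; add k_3 = 11/2b²c + ½b² + 8bc² - 12bc + 11b - 24c - 24 to the basis.

The other S-polynomials (S(h_1,k_3), S(h_2,k_3)) all reduce to 0 modulo the current basis, so we have a Gröbner basis.
Inter-reduce: drop elements whose leading term is divisible by another's, tail-reduce, and make monic.
Reduced Gröbner basis: {ab + 24a + 6b² + 8bc - 24, ac + ½bc - ½b + 1, b²c + 1/11b² + 16/11bc² - 24/11bc + 2b - 48/11c - 48/11}.

The bases are distinct; the ideals are different.

No, the ideals differ.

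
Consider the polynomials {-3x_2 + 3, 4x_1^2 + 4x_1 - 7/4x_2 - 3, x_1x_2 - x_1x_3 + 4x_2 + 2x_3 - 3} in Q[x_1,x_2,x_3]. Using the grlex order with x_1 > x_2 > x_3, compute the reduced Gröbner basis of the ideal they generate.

G = {x_3^2 + 86/77x_3 - 19/77, x_1 + 77/48x_3 + 67/48, x_2 - 1}

This is the nonlinear analogue of row-reducing a linear system.

f_1 = -3x_2 + 3, LT = x_2.
f_2 = 4x_1^2 + 4x_1 - 7/4x_2 - 3, LT = x_1^2.
f_3 = x_1x_2 - x_1x_3 + 4x_2 + 2x_3 - 3, LT = x_1x_2.

S(f_1,f_2): leading monomials are coprime, so the S-polynomial reduces to 0 (Buchberger's first criterion).
S(f_1,f_3): lcm = x_1x_2. S = x_1x_3 - x_1 - 4x_2 - 2x_3 + 3.
  leading term x_1x_3: no divisor's leading term divides it; move x_1x_3 to the remainder.
  leading term x_1: no divisor's leading term divides it; move -x_1 to the remainder.
  leading term x_2: subtract (4/3)·f_1 from -4x_2 - 2x_3 + 3 → -2x_3 - 1
  leading term x_3: no divisor's leading term divides it; move -2x_3 to the remainder.
  leading term 1: no divisor's leading term divides it; move -1 to the remainder.
  remainder x_1x_3 - x_1 - 2x_3 - 1 ≠ 0; add g_4 = x_1x_3 - x_1 - 2x_3 - 1 to the basis.

S(f_2,f_3): lcm = x_1^2x_2. S = x_1^2x_3 - 3x_1x_2 - 2x_1x_3 - 7/16x_2^2 + 3x_1 - 3/4x_2.
  leading term x_1^2x_3: subtract (1/4x_3)·f_2 from x_1^2x_3 - 3x_1x_2 - 2x_1x_3 - 7/16x_2^2 + 3x_1 - 3/4x_2 → -3x_1x_2 - 3x_1x_3 - 7/16x_2^2 + 7/16x_2x_3 + 3x_1 - 3/4x_2 + 3/4x_3
  leading term x_1x_2: subtract (x_1)·f_1 from -3x_1x_2 - 3x_1x_3 - 7/16x_2^2 + 7/16x_2x_3 + 3x_1 - 3/4x_2 + 3/4x_3 → -3x_1x_3 - 7/16x_2^2 + 7/16x_2x_3 - 3/4x_2 + 3/4x_3
  leading term x_1x_3: subtract (-3)·g_4 from -3x_1x_3 - 7/16x_2^2 + 7/16x_2x_3 - 3/4x_2 + 3/4x_3 → -7/16x_2^2 + 7/16x_2x_3 - 3x_1 - 3/4x_2 - 21/4x_3 - 3
  leading term x_2^2: subtract (7/48x_2)·f_1 from -7/16x_2^2 + 7/16x_2x_3 - 3x_1 - 3/4x_2 - 21/4x_3 - 3 → 7/16x_2x_3 - 3x_1 - 19/16x_2 - 21/4x_3 - 3
  leading term x_2x_3: subtract (-7/48x_3)·f_1 from 7/16x_2x_3 - 3x_1 - 19/16x_2 - 21/4x_3 - 3 → -3x_1 - 19/16x_2 - 77/16x_3 - 3
  leading term x_1: no divisor's leading term divides it; move -3x_1 to the remainder.
  leading term x_2: subtract (19/48)·f_1 from -19/16x_2 - 77/16x_3 - 3 → -77/16x_3 - 67/16
  leading term x_3: no divisor's leading term divides it; move -77/16x_3 to the remainder.
  leading term 1: no divisor's leading term divides it; move -67/16 to the remainder.
  remainder -3x_1 - 77/16x_3 - 67/16 ≠ 0; add g_5 = -3x_1 - 77/16x_3 - 67/16 to the basis.

S(f_1,g_4): leading monomials are coprime, so the S-polynomial reduces to 0 (Buchberger's first criterion).
S(f_2,g_4): lcm = x_1^2x_3. S = x_1^2 + 3x_1x_3 - 7/16x_2x_3 + x_1 - 3/4x_3.
  leading term x_1^2: subtract (1/4)·f_2 from x_1^2 + 3x_1x_3 - 7/16x_2x_3 + x_1 - 3/4x_3 → 3x_1x_3 - 7/16x_2x_3 + 7/16x_2 - 3/4x_3 + 3/4
  leading term x_1x_3: subtract (3)·g_4 from 3x_1x_3 - 7/16x_2x_3 + 7/16x_2 - 3/4x_3 + 3/4 → -7/16x_2x_3 + 3x_1 + 7/16x_2 + 21/4x_3 + 15/4
  leading term x_2x_3: subtract (7/48x_3)·f_1 from -7/16x_2x_3 + 3x_1 + 7/16x_2 + 21/4x_3 + 15/4 → 3x_1 + 7/16x_2 + 77/16x_3 + 15/4
  leading term x_1: subtract (-1)·g_5 from 3x_1 + 7/16x_2 + 77/16x_3 + 15/4 → 7/16x_2 - 7/16
  leading term x_2: subtract (-7/48)·f_1 from 7/16x_2 - 7/16 → 0
  remainder 0.

S(f_3,g_4): lcm = x_1x_2x_3. S = -x_1x_3^2 + x_1x_2 + 6x_2x_3 + 2x_3^2 + x_2 - 3x_3.
  leading term x_1x_3^2: subtract (-x_3)·g_4 from -x_1x_3^2 + x_1x_2 + 6x_2x_3 + 2x_3^2 + x_2 - 3x_3 → x_1x_2 - x_1x_3 + 6x_2x_3 + x_2 - 4x_3
  leading term x_1x_2: subtract (-1/3x_1)·f_1 from x_1x_2 - x_1x_3 + 6x_2x_3 + x_2 - 4x_3 → -x_1x_3 + 6x_2x_3 + x_1 + x_2 - 4x_3
  leading term x_1x_3: subtract (-1)·g_4 from -x_1x_3 + 6x_2x_3 + x_1 + x_2 - 4x_3 → 6x_2x_3 + x_2 - 6x_3 - 1
  leading term x_2x_3: subtract (-2x_3)·f_1 from 6x_2x_3 + x_2 - 6x_3 - 1 → x_2 - 1
  leading term x_2: subtract (-1/3)·f_1 from x_2 - 1 → 0
  remainder 0.

S(f_1,g_5): leading monomials are coprime, so the S-polynomial reduces to 0 (Buchberger's first criterion).
S(f_2,g_5): lcm = x_1^2. S = -77/48x_1x_3 - 19/48x_1 - 7/16x_2 - 3/4.
  leading term x_1x_3: subtract (-77/48)·g_4 from -77/48x_1x_3 - 19/48x_1 - 7/16x_2 - 3/4 → -2x_1 - 7/16x_2 - 77/24x_3 - 113/48
  leading term x_1: subtract (2/3)·g_5 from -2x_1 - 7/16x_2 - 77/24x_3 - 113/48 → -7/16x_2 + 7/16
  leading term x_2: subtract (7/48)·f_1 from -7/16x_2 + 7/16 → 0
  remainder 0.

S(f_3,g_5): lcm = x_1x_2. S = -x_1x_3 - 77/48x_2x_3 + 125/48x_2 + 2x_3 - 3.
  leading term x_1x_3: subtract (-1)·g_4 from -x_1x_3 - 77/48x_2x_3 + 125/48x_2 + 2x_3 - 3 → -77/48x_2x_3 - x_1 + 125/48x_2 - 4
  leading term x_2x_3: subtract (77/144x_3)·f_1 from -77/48x_2x_3 - x_1 + 125/48x_2 - 4 → -x_1 + 125/48x_2 - 77/48x_3 - 4
  leading term x_1: subtract (1/3)·g_5 from -x_1 + 125/48x_2 - 77/48x_3 - 4 → 125/48x_2 - 125/48
  leading term x_2: subtract (-125/144)·f_1 from 125/48x_2 - 125/48 → 0
  remainder 0.

S(g_4,g_5): lcm = x_1x_3. S = -77/48x_3^2 - x_1 - 163/48x_3 - 1.
  leading term x_3^2: no divisor's leading term divides it; move -77/48x_3^2 to the remainder.
  leading term x_1: subtract (1/3)·g_5 from -x_1 - 163/48x_3 - 1 → -43/24x_3 + 19/48
  leading term x_3: no divisor's leading term divides it; move -43/24x_3 to the remainder.
  leading term 1: no divisor's leading term divides it; move 19/48 to the remainder.
  remainder -77/48x_3^2 - 43/24x_3 + 19/48 ≠ 0; add g_6 = -77/48x_3^2 - 43/24x_3 + 19/48 to the basis.

S(f_1,g_6): leading monomials are coprime, so the S-polynomial reduces to 0 (Buchberger's first criterion).
S(f_2,g_6): leading monomials are coprime, so the S-polynomial reduces to 0 (Buchberger's first criterion).
S(f_3,g_6): leading monomials are coprime, so the S-polynomial reduces to 0 (Buchberger's first criterion).
S(g_4,g_6): lcm = x_1x_3^2. S = -163/77x_1x_3 - 2x_3^2 + 19/77x_1 - x_3.
  leading term x_1x_3: subtract (-163/77)·g_4 from -163/77x_1x_3 - 2x_3^2 + 19/77x_1 - x_3 → -2x_3^2 - 144/77x_1 - 403/77x_3 - 163/77
  leading term x_3^2: subtract (96/77)·g_6 from -2x_3^2 - 144/77x_1 - 403/77x_3 - 163/77 → -144/77x_1 - 3x_3 - 201/77
  leading term x_1: subtract (48/77)·g_5 from -144/77x_1 - 3x_3 - 201/77 → 0
  remainder 0.

S(g_5,g_6): leading monomials are coprime, so the S-polynomial reduces to 0 (Buchberger's first criterion).
Every S-polynomial of the final basis reduces to 0, so we have a Gröbner basis.
Inter-reduce: drop elements whose leading term is divisible by another's, tail-reduce, and make monic.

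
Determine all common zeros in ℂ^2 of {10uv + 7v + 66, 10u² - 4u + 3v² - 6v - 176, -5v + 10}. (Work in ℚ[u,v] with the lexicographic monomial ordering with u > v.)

Compute a lex Gröbner basis by Buchberger's algorithm.
f_1 = 10uv + 7v + 66, LT = uv.
f_2 = 10u² - 4u + 3v² - 6v - 176, LT = u².
f_3 = -5v + 10, LT = v.

S(f_1,f_2): lcm = u²v. S = 11/10uv + 33/5u - 3/10v³ + ⅗v² + 88/5v.
  reduce S modulo (f_1, f_2, f_3):
  remainder 33/5u + 132/5 ≠ 0; add h_4 = 33/5u + 132/5 to the basis.

The other S-polynomials (S(f_1,f_3), S(f_2,f_3), S(f_1,h_4), S(f_2,h_4), S(f_3,h_4)) all reduce to 0 modulo the current basis, so we have a Gröbner basis.
Inter-reduce: drop elements whose leading term is divisible by another's, tail-reduce, and make monic.
Reduced Gröbner basis: {u + 4, v - 2}.

Since the basis is lex-ordered, v - 2 is univariate in v. Its roots are {2}. Back-substituting each root into the other basis elements fixes the other coordinates.
  v = 2: the earlier basis element becomes u + 4 = 0, giving u = -4 — point (-4, 2).

{(-4, 2)}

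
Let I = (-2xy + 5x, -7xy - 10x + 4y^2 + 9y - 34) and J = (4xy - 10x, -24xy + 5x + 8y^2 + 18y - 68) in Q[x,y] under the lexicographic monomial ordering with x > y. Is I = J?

Two ideals are equal iff their reduced Gröbner bases coincide (the reduced basis is unique for a fixed ordering).
Buchberger on the first generating set:
f_1 = -2xy + 5x, LT = xy.
f_2 = -7xy - 10x + 4y^2 + 9y - 34, LT = xy.

S(f_1,f_2): lcm = xy. S = -55/14x + 4/7y^2 + 9/7y - 34/7.
  reduce S modulo (f_1, f_2):
  remainder -55/14x + 4/7y^2 + 9/7y - 34/7 ≠ 0; add g_3 = -55/14x + 4/7y^2 + 9/7y - 34/7 to the basis.

S(f_1,g_3): lcm = xy. S = -5/2x + 8/55y^3 + 18/55y^2 - 68/55y.
  reduce S modulo (f_1, f_2, g_3):
  remainder 8/55y^3 - 2/55y^2 - 113/55y + 34/11 ≠ 0; add g_4 = 8/55y^3 - 2/55y^2 - 113/55y + 34/11 to the basis.

The other S-polynomials (S(f_2,g_3), S(f_1,g_4), S(f_2,g_4), S(g_3,g_4)) all reduce to 0 modulo the current basis, so we have a Gröbner basis.
Inter-reduce: drop elements whose leading term is divisible by another's, tail-reduce, and make monic.
Reduced Gröbner basis: {x - 8/55y^2 - 18/55y + 68/55, y^3 - 1/4y^2 - 113/8y + 85/4}.

Buchberger on the second generating set:
h_1 = 4xy - 10x, LT = xy.
h_2 = -24xy + 5x + 8y^2 + 18y - 68, LT = xy.

S(h_1,h_2): lcm = xy. S = -55/24x + 1/3y^2 + 3/4y - 17/6.
  reduce S modulo (h_1, h_2):
  remainder -55/24x + 1/3y^2 + 3/4y - 17/6 ≠ 0; add k_3 = -55/24x + 1/3y^2 + 3/4y - 17/6 to the basis.

S(h_1,k_3): lcm = xy. S = -5/2x + 8/55y^3 + 18/55y^2 - 68/55y.
  reduce S modulo (h_1, h_2, k_3):
  remainder 8/55y^3 - 2/55y^2 - 113/55y + 34/11 ≠ 0; add k_4 = 8/55y^3 - 2/55y^2 - 113/55y + 34/11 to the basis.

The other S-polynomials (S(h_2,k_3), S(h_1,k_4), S(h_2,k_4), S(k_3,k_4)) all reduce to 0 modulo the current basis, so we have a Gröbner basis.
Inter-reduce: drop elements whose leading term is divisible by another's, tail-reduce, and make monic.
Reduced Gröbner basis: {x - 8/55y^2 - 18/55y + 68/55, y^3 - 1/4y^2 - 113/8y + 85/4}.

The two bases agree; hence the ideals are identical.
The choice of monomial ordering does not affect the verdict — as long as both bases are computed under the same ordering, their equality decides ideal equality.

Yes, the ideals are equal.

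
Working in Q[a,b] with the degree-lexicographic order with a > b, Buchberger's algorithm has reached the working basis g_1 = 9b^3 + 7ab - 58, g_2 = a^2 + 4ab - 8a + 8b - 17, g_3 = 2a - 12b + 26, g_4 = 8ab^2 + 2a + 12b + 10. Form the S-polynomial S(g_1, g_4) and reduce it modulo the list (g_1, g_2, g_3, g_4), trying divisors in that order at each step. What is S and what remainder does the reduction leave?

S(g_1, g_4) = 7/9a^2b - 1/4ab - 3/2b^2 - 58/9a - 5/4b; remainder on division = 467/3b^2 - 7913/27b - 986/27.

lcm(LM(g_1), LM(g_4)) = ab^3.
S = (lcm/LT(g_1))·g_1 − (lcm/LT(g_4))·g_4 = 7/9a^2b - 1/4ab - 3/2b^2 - 58/9a - 5/4b.
Reduce S modulo (g_1, g_2, g_3, g_4) in that order:
  leading term a^2b: subtract (7/9b)·g_2 from 7/9a^2b - 1/4ab - 3/2b^2 - 58/9a - 5/4b → -28/9ab^2 + 215/36ab - 139/18b^2 - 58/9a + 431/36b
  leading term ab^2: subtract (-14/9b^2)·g_3 from -28/9ab^2 + 215/36ab - 139/18b^2 - 58/9a + 431/36b → -56/3b^3 + 215/36ab + 589/18b^2 - 58/9a + 431/36b
  leading term b^3: subtract (-56/27)·g_1 from -56/3b^3 + 215/36ab + 589/18b^2 - 58/9a + 431/36b → 2213/108ab + 589/18b^2 - 58/9a + 431/36b - 3248/27
  leading term ab: subtract (2213/216b)·g_3 from 2213/108ab + 589/18b^2 - 58/9a + 431/36b - 3248/27 → 467/3b^2 - 58/9a - 6869/27b - 3248/27
  leading term b^2: no divisor's leading term divides it; move 467/3b^2 to the remainder.
  leading term a: subtract (-29/9)·g_3 from -58/9a - 6869/27b - 3248/27 → -7913/27b - 986/27
  leading term b: no divisor's leading term divides it; move -7913/27b to the remainder.
  leading term 1: no divisor's leading term divides it; move -986/27 to the remainder.
The remainder 467/3b^2 - 7913/27b - 986/27 is nonzero, so it would be added as the next basis element.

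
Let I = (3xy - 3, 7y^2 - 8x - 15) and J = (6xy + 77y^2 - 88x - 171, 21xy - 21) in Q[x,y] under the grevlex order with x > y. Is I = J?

Yes, the ideals are equal.

Two ideals are equal iff their reduced Gröbner bases coincide (the reduced basis is unique for a fixed ordering).
Buchberger on the first generating set:
f_1 = 3xy - 3, LT = xy.
f_2 = 7y^2 - 8x - 15, LT = y^2.

S(f_1,f_2): lcm = xy^2. S = 8/7x^2 + 15/7x - y.
  leading term x^2: no divisor's leading term divides it; move 8/7x^2 to the remainder.
  leading term x: no divisor's leading term divides it; move 15/7x to the remainder.
  leading term y: no divisor's leading term divides it; move -y to the remainder.
  remainder 8/7x^2 + 15/7x - y ≠ 0; add g_3 = 8/7x^2 + 15/7x - y to the basis.

The other S-polynomials (S(f_1,g_3), S(f_2,g_3)) all reduce to 0 modulo the current basis, so we have a Gröbner basis.
Inter-reduce: drop elements whose leading term is divisible by another's, tail-reduce, and make monic.
Reduced Gröbner basis: {x^2 + 15/8x - 7/8y, xy - 1, y^2 - 8/7x - 15/7}.

Buchberger on the second generating set:
h_1 = 6xy + 77y^2 - 88x - 171, LT = xy.
h_2 = 21xy - 21, LT = xy.

S(h_1,h_2): lcm = xy. S = 77/6y^2 - 44/3x - 55/2.
  leading term y^2: no divisor's leading term divides it; move 77/6y^2 to the remainder.
  leading term x: no divisor's leading term divides it; move -44/3x to the remainder.
  leading term 1: no divisor's leading term divides it; move -55/2 to the remainder.
  remainder 77/6y^2 - 44/3x - 55/2 ≠ 0; add k_3 = 77/6y^2 - 44/3x - 55/2 to the basis.

S(h_1,k_3): lcm = xy^2. S = 77/6y^3 + 8/7x^2 - 44/3xy + 15/7x - 57/2y.
  leading term y^3: subtract (y)·k_3 from 77/6y^3 + 8/7x^2 - 44/3xy + 15/7x - 57/2y → 8/7x^2 + 15/7x - y
  leading term x^2: no divisor's leading term divides it; move 8/7x^2 to the remainder.
  leading term x: no divisor's leading term divides it; move 15/7x to the remainder.
  leading term y: no divisor's leading term divides it; move -y to the remainder.
  remainder 8/7x^2 + 15/7x - y ≠ 0; add k_4 = 8/7x^2 + 15/7x - y to the basis.

The other S-polynomials (S(h_2,k_3), S(h_1,k_4), S(h_2,k_4), S(k_3,k_4)) all reduce to 0 modulo the current basis, so we have a Gröbner basis.
Inter-reduce: drop elements whose leading term is divisible by another's, tail-reduce, and make monic.
Reduced Gröbner basis: {x^2 + 15/8x - 7/8y, xy - 1, y^2 - 8/7x - 15/7}.

The two bases agree; hence the ideals are identical.
The same test decides containment: I ⊆ J iff every generator of I reduces to 0 modulo a Gröbner basis of J.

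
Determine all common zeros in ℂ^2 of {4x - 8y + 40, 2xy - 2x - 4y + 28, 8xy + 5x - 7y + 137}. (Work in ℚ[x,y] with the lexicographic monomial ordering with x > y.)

{(-4, 3)}

Compute a lex Gröbner basis by Buchberger's algorithm.
f_1 = 4x - 8y + 40, LT = x.
f_2 = 2xy - 2x - 4y + 28, LT = xy.
f_3 = 8xy + 5x - 7y + 137, LT = xy.

S(f_1,f_2): lcm = xy. S = x - 2y² + 12y - 14.
  leading term x: subtract (¼)·f_1 from x - 2y² + 12y - 14 → -2y² + 14y - 24
  leading term y²: no divisor's leading term divides it; move -2y² to the remainder.
  leading term y: no divisor's leading term divides it; move 14y to the remainder.
  leading term 1: no divisor's leading term divides it; move -24 to the remainder.
  remainder -2y² + 14y - 24 ≠ 0; add h_4 = -2y² + 14y - 24 to the basis.

S(f_1,f_3): lcm = xy. S = -⅝x - 2y² + 87/8y - 137/8.
  leading term x: subtract (-5/32)·f_1 from -⅝x - 2y² + 87/8y - 137/8 → -2y² + 77/8y - 87/8
  leading term y²: subtract (1)·h_4 from -2y² + 77/8y - 87/8 → -35/8y + 105/8
  leading term y: no divisor's leading term divides it; move -35/8y to the remainder.
  leading term 1: no divisor's leading term divides it; move 105/8 to the remainder.
  remainder -35/8y + 105/8 ≠ 0; add h_5 = -35/8y + 105/8 to the basis.

The other S-polynomials (S(f_2,f_3), S(f_1,h_4), S(f_2,h_4), S(f_3,h_4), S(f_1,h_5), S(f_2,h_5), S(f_3,h_5), S(h_4,h_5)) all reduce to 0 modulo the current basis, so we have a Gröbner basis.
Inter-reduce: drop elements whose leading term is divisible by another's, tail-reduce, and make monic.
Reduced Gröbner basis: {x + 4, y - 3}.

Since the basis is lex-ordered, y - 3 is univariate in y. Its roots are {3}. Back-substituting each root into the other basis elements fixes the other coordinates.
  y = 3: the earlier basis element becomes x + 4 = 0, giving x = -4 — point (-4, 3).
Check: every point annihilates each of the original generators.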